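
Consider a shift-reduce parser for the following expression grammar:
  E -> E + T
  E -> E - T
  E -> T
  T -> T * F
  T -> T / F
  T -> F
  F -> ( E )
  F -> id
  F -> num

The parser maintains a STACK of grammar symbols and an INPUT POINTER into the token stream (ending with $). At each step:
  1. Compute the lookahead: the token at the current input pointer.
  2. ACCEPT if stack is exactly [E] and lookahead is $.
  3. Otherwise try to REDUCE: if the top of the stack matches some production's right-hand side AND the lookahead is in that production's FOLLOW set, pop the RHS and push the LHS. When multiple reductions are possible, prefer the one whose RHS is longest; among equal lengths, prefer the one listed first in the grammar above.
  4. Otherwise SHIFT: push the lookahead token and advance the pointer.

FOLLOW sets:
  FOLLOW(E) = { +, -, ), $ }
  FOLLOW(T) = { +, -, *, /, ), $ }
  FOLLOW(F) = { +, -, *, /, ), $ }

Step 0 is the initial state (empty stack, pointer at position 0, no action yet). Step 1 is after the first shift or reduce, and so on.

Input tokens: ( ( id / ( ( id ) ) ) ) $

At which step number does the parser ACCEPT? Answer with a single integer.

Answer: 29

Derivation:
Step 1: shift (. Stack=[(] ptr=1 lookahead=( remaining=[( id / ( ( id ) ) ) ) $]
Step 2: shift (. Stack=[( (] ptr=2 lookahead=id remaining=[id / ( ( id ) ) ) ) $]
Step 3: shift id. Stack=[( ( id] ptr=3 lookahead=/ remaining=[/ ( ( id ) ) ) ) $]
Step 4: reduce F->id. Stack=[( ( F] ptr=3 lookahead=/ remaining=[/ ( ( id ) ) ) ) $]
Step 5: reduce T->F. Stack=[( ( T] ptr=3 lookahead=/ remaining=[/ ( ( id ) ) ) ) $]
Step 6: shift /. Stack=[( ( T /] ptr=4 lookahead=( remaining=[( ( id ) ) ) ) $]
Step 7: shift (. Stack=[( ( T / (] ptr=5 lookahead=( remaining=[( id ) ) ) ) $]
Step 8: shift (. Stack=[( ( T / ( (] ptr=6 lookahead=id remaining=[id ) ) ) ) $]
Step 9: shift id. Stack=[( ( T / ( ( id] ptr=7 lookahead=) remaining=[) ) ) ) $]
Step 10: reduce F->id. Stack=[( ( T / ( ( F] ptr=7 lookahead=) remaining=[) ) ) ) $]
Step 11: reduce T->F. Stack=[( ( T / ( ( T] ptr=7 lookahead=) remaining=[) ) ) ) $]
Step 12: reduce E->T. Stack=[( ( T / ( ( E] ptr=7 lookahead=) remaining=[) ) ) ) $]
Step 13: shift ). Stack=[( ( T / ( ( E )] ptr=8 lookahead=) remaining=[) ) ) $]
Step 14: reduce F->( E ). Stack=[( ( T / ( F] ptr=8 lookahead=) remaining=[) ) ) $]
Step 15: reduce T->F. Stack=[( ( T / ( T] ptr=8 lookahead=) remaining=[) ) ) $]
Step 16: reduce E->T. Stack=[( ( T / ( E] ptr=8 lookahead=) remaining=[) ) ) $]
Step 17: shift ). Stack=[( ( T / ( E )] ptr=9 lookahead=) remaining=[) ) $]
Step 18: reduce F->( E ). Stack=[( ( T / F] ptr=9 lookahead=) remaining=[) ) $]
Step 19: reduce T->T / F. Stack=[( ( T] ptr=9 lookahead=) remaining=[) ) $]
Step 20: reduce E->T. Stack=[( ( E] ptr=9 lookahead=) remaining=[) ) $]
Step 21: shift ). Stack=[( ( E )] ptr=10 lookahead=) remaining=[) $]
Step 22: reduce F->( E ). Stack=[( F] ptr=10 lookahead=) remaining=[) $]
Step 23: reduce T->F. Stack=[( T] ptr=10 lookahead=) remaining=[) $]
Step 24: reduce E->T. Stack=[( E] ptr=10 lookahead=) remaining=[) $]
Step 25: shift ). Stack=[( E )] ptr=11 lookahead=$ remaining=[$]
Step 26: reduce F->( E ). Stack=[F] ptr=11 lookahead=$ remaining=[$]
Step 27: reduce T->F. Stack=[T] ptr=11 lookahead=$ remaining=[$]
Step 28: reduce E->T. Stack=[E] ptr=11 lookahead=$ remaining=[$]
Step 29: accept. Stack=[E] ptr=11 lookahead=$ remaining=[$]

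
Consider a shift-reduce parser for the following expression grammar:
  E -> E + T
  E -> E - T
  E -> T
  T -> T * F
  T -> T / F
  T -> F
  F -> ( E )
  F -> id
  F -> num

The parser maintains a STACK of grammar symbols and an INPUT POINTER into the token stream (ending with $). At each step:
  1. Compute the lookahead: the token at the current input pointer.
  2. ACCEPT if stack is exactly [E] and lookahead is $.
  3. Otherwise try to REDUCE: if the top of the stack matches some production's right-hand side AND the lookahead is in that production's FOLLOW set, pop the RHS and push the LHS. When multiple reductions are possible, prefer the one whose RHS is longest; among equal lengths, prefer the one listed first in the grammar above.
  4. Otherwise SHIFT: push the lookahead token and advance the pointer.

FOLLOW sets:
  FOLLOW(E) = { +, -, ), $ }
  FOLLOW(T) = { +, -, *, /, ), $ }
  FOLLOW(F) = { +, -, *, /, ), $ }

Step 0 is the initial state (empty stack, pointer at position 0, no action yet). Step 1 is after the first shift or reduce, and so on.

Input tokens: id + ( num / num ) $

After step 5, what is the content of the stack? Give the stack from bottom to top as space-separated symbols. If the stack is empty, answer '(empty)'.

Step 1: shift id. Stack=[id] ptr=1 lookahead=+ remaining=[+ ( num / num ) $]
Step 2: reduce F->id. Stack=[F] ptr=1 lookahead=+ remaining=[+ ( num / num ) $]
Step 3: reduce T->F. Stack=[T] ptr=1 lookahead=+ remaining=[+ ( num / num ) $]
Step 4: reduce E->T. Stack=[E] ptr=1 lookahead=+ remaining=[+ ( num / num ) $]
Step 5: shift +. Stack=[E +] ptr=2 lookahead=( remaining=[( num / num ) $]

Answer: E +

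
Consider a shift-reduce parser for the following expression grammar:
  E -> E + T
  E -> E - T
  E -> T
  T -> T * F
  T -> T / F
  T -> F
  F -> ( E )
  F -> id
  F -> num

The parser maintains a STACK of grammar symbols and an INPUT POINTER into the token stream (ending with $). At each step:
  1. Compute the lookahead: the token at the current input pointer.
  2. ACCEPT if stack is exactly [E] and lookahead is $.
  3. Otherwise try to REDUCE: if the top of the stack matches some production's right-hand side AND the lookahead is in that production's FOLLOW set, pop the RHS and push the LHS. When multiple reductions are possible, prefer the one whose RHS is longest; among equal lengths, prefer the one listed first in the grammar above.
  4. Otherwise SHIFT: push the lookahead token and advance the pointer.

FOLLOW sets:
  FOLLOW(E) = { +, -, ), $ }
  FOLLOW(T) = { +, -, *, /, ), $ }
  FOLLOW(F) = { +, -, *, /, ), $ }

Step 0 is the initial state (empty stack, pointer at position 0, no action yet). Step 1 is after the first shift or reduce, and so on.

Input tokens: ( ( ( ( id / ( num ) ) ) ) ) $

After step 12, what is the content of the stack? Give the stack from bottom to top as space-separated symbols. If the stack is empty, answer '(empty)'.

Answer: ( ( ( ( T / ( T

Derivation:
Step 1: shift (. Stack=[(] ptr=1 lookahead=( remaining=[( ( ( id / ( num ) ) ) ) ) $]
Step 2: shift (. Stack=[( (] ptr=2 lookahead=( remaining=[( ( id / ( num ) ) ) ) ) $]
Step 3: shift (. Stack=[( ( (] ptr=3 lookahead=( remaining=[( id / ( num ) ) ) ) ) $]
Step 4: shift (. Stack=[( ( ( (] ptr=4 lookahead=id remaining=[id / ( num ) ) ) ) ) $]
Step 5: shift id. Stack=[( ( ( ( id] ptr=5 lookahead=/ remaining=[/ ( num ) ) ) ) ) $]
Step 6: reduce F->id. Stack=[( ( ( ( F] ptr=5 lookahead=/ remaining=[/ ( num ) ) ) ) ) $]
Step 7: reduce T->F. Stack=[( ( ( ( T] ptr=5 lookahead=/ remaining=[/ ( num ) ) ) ) ) $]
Step 8: shift /. Stack=[( ( ( ( T /] ptr=6 lookahead=( remaining=[( num ) ) ) ) ) $]
Step 9: shift (. Stack=[( ( ( ( T / (] ptr=7 lookahead=num remaining=[num ) ) ) ) ) $]
Step 10: shift num. Stack=[( ( ( ( T / ( num] ptr=8 lookahead=) remaining=[) ) ) ) ) $]
Step 11: reduce F->num. Stack=[( ( ( ( T / ( F] ptr=8 lookahead=) remaining=[) ) ) ) ) $]
Step 12: reduce T->F. Stack=[( ( ( ( T / ( T] ptr=8 lookahead=) remaining=[) ) ) ) ) $]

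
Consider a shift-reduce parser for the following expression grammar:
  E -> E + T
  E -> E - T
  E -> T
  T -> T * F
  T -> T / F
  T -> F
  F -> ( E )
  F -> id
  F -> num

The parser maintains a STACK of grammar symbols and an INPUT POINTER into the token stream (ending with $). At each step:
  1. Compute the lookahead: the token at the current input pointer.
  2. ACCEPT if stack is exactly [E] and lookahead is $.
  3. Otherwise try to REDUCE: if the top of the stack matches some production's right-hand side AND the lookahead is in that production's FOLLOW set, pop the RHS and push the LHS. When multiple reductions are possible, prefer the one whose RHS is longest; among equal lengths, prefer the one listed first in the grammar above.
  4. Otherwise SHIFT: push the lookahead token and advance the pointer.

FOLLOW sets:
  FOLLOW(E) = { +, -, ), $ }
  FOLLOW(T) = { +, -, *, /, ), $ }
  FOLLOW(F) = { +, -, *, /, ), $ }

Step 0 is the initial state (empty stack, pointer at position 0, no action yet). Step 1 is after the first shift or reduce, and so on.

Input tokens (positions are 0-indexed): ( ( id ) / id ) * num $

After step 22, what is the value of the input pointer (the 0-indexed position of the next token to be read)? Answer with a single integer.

Answer: 9

Derivation:
Step 1: shift (. Stack=[(] ptr=1 lookahead=( remaining=[( id ) / id ) * num $]
Step 2: shift (. Stack=[( (] ptr=2 lookahead=id remaining=[id ) / id ) * num $]
Step 3: shift id. Stack=[( ( id] ptr=3 lookahead=) remaining=[) / id ) * num $]
Step 4: reduce F->id. Stack=[( ( F] ptr=3 lookahead=) remaining=[) / id ) * num $]
Step 5: reduce T->F. Stack=[( ( T] ptr=3 lookahead=) remaining=[) / id ) * num $]
Step 6: reduce E->T. Stack=[( ( E] ptr=3 lookahead=) remaining=[) / id ) * num $]
Step 7: shift ). Stack=[( ( E )] ptr=4 lookahead=/ remaining=[/ id ) * num $]
Step 8: reduce F->( E ). Stack=[( F] ptr=4 lookahead=/ remaining=[/ id ) * num $]
Step 9: reduce T->F. Stack=[( T] ptr=4 lookahead=/ remaining=[/ id ) * num $]
Step 10: shift /. Stack=[( T /] ptr=5 lookahead=id remaining=[id ) * num $]
Step 11: shift id. Stack=[( T / id] ptr=6 lookahead=) remaining=[) * num $]
Step 12: reduce F->id. Stack=[( T / F] ptr=6 lookahead=) remaining=[) * num $]
Step 13: reduce T->T / F. Stack=[( T] ptr=6 lookahead=) remaining=[) * num $]
Step 14: reduce E->T. Stack=[( E] ptr=6 lookahead=) remaining=[) * num $]
Step 15: shift ). Stack=[( E )] ptr=7 lookahead=* remaining=[* num $]
Step 16: reduce F->( E ). Stack=[F] ptr=7 lookahead=* remaining=[* num $]
Step 17: reduce T->F. Stack=[T] ptr=7 lookahead=* remaining=[* num $]
Step 18: shift *. Stack=[T *] ptr=8 lookahead=num remaining=[num $]
Step 19: shift num. Stack=[T * num] ptr=9 lookahead=$ remaining=[$]
Step 20: reduce F->num. Stack=[T * F] ptr=9 lookahead=$ remaining=[$]
Step 21: reduce T->T * F. Stack=[T] ptr=9 lookahead=$ remaining=[$]
Step 22: reduce E->T. Stack=[E] ptr=9 lookahead=$ remaining=[$]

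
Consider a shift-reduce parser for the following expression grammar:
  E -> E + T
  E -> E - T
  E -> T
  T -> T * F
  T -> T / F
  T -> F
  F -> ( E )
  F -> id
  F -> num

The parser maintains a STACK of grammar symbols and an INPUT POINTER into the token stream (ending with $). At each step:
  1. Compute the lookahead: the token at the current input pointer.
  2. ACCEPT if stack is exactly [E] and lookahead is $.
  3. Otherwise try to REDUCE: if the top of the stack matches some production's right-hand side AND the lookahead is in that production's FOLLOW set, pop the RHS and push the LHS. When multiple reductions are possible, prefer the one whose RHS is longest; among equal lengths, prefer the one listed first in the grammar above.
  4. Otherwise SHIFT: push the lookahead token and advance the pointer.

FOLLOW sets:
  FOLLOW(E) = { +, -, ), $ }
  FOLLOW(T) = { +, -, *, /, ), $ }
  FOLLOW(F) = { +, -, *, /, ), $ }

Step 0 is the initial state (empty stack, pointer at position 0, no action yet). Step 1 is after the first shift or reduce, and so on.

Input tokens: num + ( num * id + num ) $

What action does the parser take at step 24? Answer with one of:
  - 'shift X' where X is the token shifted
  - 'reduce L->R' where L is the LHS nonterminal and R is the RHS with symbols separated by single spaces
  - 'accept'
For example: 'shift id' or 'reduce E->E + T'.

Answer: accept

Derivation:
Step 1: shift num. Stack=[num] ptr=1 lookahead=+ remaining=[+ ( num * id + num ) $]
Step 2: reduce F->num. Stack=[F] ptr=1 lookahead=+ remaining=[+ ( num * id + num ) $]
Step 3: reduce T->F. Stack=[T] ptr=1 lookahead=+ remaining=[+ ( num * id + num ) $]
Step 4: reduce E->T. Stack=[E] ptr=1 lookahead=+ remaining=[+ ( num * id + num ) $]
Step 5: shift +. Stack=[E +] ptr=2 lookahead=( remaining=[( num * id + num ) $]
Step 6: shift (. Stack=[E + (] ptr=3 lookahead=num remaining=[num * id + num ) $]
Step 7: shift num. Stack=[E + ( num] ptr=4 lookahead=* remaining=[* id + num ) $]
Step 8: reduce F->num. Stack=[E + ( F] ptr=4 lookahead=* remaining=[* id + num ) $]
Step 9: reduce T->F. Stack=[E + ( T] ptr=4 lookahead=* remaining=[* id + num ) $]
Step 10: shift *. Stack=[E + ( T *] ptr=5 lookahead=id remaining=[id + num ) $]
Step 11: shift id. Stack=[E + ( T * id] ptr=6 lookahead=+ remaining=[+ num ) $]
Step 12: reduce F->id. Stack=[E + ( T * F] ptr=6 lookahead=+ remaining=[+ num ) $]
Step 13: reduce T->T * F. Stack=[E + ( T] ptr=6 lookahead=+ remaining=[+ num ) $]
Step 14: reduce E->T. Stack=[E + ( E] ptr=6 lookahead=+ remaining=[+ num ) $]
Step 15: shift +. Stack=[E + ( E +] ptr=7 lookahead=num remaining=[num ) $]
Step 16: shift num. Stack=[E + ( E + num] ptr=8 lookahead=) remaining=[) $]
Step 17: reduce F->num. Stack=[E + ( E + F] ptr=8 lookahead=) remaining=[) $]
Step 18: reduce T->F. Stack=[E + ( E + T] ptr=8 lookahead=) remaining=[) $]
Step 19: reduce E->E + T. Stack=[E + ( E] ptr=8 lookahead=) remaining=[) $]
Step 20: shift ). Stack=[E + ( E )] ptr=9 lookahead=$ remaining=[$]
Step 21: reduce F->( E ). Stack=[E + F] ptr=9 lookahead=$ remaining=[$]
Step 22: reduce T->F. Stack=[E + T] ptr=9 lookahead=$ remaining=[$]
Step 23: reduce E->E + T. Stack=[E] ptr=9 lookahead=$ remaining=[$]
Step 24: accept. Stack=[E] ptr=9 lookahead=$ remaining=[$]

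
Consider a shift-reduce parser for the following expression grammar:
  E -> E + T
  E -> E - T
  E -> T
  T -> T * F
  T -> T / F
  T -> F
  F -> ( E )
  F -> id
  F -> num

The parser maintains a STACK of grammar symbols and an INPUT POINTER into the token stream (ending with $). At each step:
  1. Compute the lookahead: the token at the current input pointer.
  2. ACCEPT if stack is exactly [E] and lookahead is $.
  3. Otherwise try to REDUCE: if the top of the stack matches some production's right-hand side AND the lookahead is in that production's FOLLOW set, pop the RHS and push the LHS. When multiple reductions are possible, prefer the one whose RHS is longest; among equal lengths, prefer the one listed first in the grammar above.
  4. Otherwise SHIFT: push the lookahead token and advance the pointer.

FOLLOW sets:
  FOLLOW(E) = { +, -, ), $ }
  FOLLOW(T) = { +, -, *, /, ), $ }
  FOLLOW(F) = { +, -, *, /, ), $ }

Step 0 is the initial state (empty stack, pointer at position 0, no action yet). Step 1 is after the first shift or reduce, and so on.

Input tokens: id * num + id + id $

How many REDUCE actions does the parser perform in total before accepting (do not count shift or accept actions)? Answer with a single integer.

Step 1: shift id. Stack=[id] ptr=1 lookahead=* remaining=[* num + id + id $]
Step 2: reduce F->id. Stack=[F] ptr=1 lookahead=* remaining=[* num + id + id $]
Step 3: reduce T->F. Stack=[T] ptr=1 lookahead=* remaining=[* num + id + id $]
Step 4: shift *. Stack=[T *] ptr=2 lookahead=num remaining=[num + id + id $]
Step 5: shift num. Stack=[T * num] ptr=3 lookahead=+ remaining=[+ id + id $]
Step 6: reduce F->num. Stack=[T * F] ptr=3 lookahead=+ remaining=[+ id + id $]
Step 7: reduce T->T * F. Stack=[T] ptr=3 lookahead=+ remaining=[+ id + id $]
Step 8: reduce E->T. Stack=[E] ptr=3 lookahead=+ remaining=[+ id + id $]
Step 9: shift +. Stack=[E +] ptr=4 lookahead=id remaining=[id + id $]
Step 10: shift id. Stack=[E + id] ptr=5 lookahead=+ remaining=[+ id $]
Step 11: reduce F->id. Stack=[E + F] ptr=5 lookahead=+ remaining=[+ id $]
Step 12: reduce T->F. Stack=[E + T] ptr=5 lookahead=+ remaining=[+ id $]
Step 13: reduce E->E + T. Stack=[E] ptr=5 lookahead=+ remaining=[+ id $]
Step 14: shift +. Stack=[E +] ptr=6 lookahead=id remaining=[id $]
Step 15: shift id. Stack=[E + id] ptr=7 lookahead=$ remaining=[$]
Step 16: reduce F->id. Stack=[E + F] ptr=7 lookahead=$ remaining=[$]
Step 17: reduce T->F. Stack=[E + T] ptr=7 lookahead=$ remaining=[$]
Step 18: reduce E->E + T. Stack=[E] ptr=7 lookahead=$ remaining=[$]
Step 19: accept. Stack=[E] ptr=7 lookahead=$ remaining=[$]

Answer: 11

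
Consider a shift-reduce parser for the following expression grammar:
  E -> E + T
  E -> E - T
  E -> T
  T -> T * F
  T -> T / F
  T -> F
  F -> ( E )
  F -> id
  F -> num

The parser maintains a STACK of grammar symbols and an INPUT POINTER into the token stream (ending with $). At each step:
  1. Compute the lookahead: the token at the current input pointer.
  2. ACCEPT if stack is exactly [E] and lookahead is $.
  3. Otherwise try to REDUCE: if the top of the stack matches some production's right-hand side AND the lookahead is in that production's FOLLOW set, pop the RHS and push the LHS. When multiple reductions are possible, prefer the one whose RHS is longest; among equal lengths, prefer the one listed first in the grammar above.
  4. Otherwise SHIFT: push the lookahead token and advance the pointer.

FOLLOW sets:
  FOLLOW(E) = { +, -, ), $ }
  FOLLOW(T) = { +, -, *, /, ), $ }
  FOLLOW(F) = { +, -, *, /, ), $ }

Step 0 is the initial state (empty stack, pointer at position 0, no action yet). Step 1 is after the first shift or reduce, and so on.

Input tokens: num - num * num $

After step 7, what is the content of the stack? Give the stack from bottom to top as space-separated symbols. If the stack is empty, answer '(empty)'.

Step 1: shift num. Stack=[num] ptr=1 lookahead=- remaining=[- num * num $]
Step 2: reduce F->num. Stack=[F] ptr=1 lookahead=- remaining=[- num * num $]
Step 3: reduce T->F. Stack=[T] ptr=1 lookahead=- remaining=[- num * num $]
Step 4: reduce E->T. Stack=[E] ptr=1 lookahead=- remaining=[- num * num $]
Step 5: shift -. Stack=[E -] ptr=2 lookahead=num remaining=[num * num $]
Step 6: shift num. Stack=[E - num] ptr=3 lookahead=* remaining=[* num $]
Step 7: reduce F->num. Stack=[E - F] ptr=3 lookahead=* remaining=[* num $]

Answer: E - F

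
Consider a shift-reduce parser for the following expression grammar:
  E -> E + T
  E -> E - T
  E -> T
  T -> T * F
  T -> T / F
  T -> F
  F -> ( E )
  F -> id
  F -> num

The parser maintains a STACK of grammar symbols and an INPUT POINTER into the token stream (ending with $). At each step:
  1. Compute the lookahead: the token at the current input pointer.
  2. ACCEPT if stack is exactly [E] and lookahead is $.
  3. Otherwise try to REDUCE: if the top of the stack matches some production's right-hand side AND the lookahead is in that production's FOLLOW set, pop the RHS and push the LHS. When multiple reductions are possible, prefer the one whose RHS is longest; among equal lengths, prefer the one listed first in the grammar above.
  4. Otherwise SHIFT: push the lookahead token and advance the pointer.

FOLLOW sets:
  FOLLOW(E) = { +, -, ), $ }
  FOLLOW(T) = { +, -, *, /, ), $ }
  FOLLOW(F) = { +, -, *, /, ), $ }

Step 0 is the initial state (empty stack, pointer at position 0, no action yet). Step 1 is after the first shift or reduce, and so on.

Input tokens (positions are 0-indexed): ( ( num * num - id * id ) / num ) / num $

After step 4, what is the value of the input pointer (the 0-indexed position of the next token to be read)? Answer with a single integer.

Step 1: shift (. Stack=[(] ptr=1 lookahead=( remaining=[( num * num - id * id ) / num ) / num $]
Step 2: shift (. Stack=[( (] ptr=2 lookahead=num remaining=[num * num - id * id ) / num ) / num $]
Step 3: shift num. Stack=[( ( num] ptr=3 lookahead=* remaining=[* num - id * id ) / num ) / num $]
Step 4: reduce F->num. Stack=[( ( F] ptr=3 lookahead=* remaining=[* num - id * id ) / num ) / num $]

Answer: 3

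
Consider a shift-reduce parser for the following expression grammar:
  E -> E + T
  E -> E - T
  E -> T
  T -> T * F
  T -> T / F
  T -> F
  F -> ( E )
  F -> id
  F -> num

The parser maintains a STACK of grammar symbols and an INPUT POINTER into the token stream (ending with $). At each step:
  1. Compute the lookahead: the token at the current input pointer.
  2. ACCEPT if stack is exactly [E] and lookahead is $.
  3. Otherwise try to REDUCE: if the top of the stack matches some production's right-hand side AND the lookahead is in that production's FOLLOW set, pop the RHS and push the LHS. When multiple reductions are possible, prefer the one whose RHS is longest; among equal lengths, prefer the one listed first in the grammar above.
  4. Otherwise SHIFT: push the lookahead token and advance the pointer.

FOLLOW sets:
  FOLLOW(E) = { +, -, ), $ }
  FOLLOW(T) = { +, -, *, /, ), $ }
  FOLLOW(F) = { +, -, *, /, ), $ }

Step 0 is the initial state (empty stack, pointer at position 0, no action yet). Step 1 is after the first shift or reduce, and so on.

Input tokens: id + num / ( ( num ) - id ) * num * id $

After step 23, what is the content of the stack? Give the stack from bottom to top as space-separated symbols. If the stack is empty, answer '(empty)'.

Answer: E + T / ( E - T

Derivation:
Step 1: shift id. Stack=[id] ptr=1 lookahead=+ remaining=[+ num / ( ( num ) - id ) * num * id $]
Step 2: reduce F->id. Stack=[F] ptr=1 lookahead=+ remaining=[+ num / ( ( num ) - id ) * num * id $]
Step 3: reduce T->F. Stack=[T] ptr=1 lookahead=+ remaining=[+ num / ( ( num ) - id ) * num * id $]
Step 4: reduce E->T. Stack=[E] ptr=1 lookahead=+ remaining=[+ num / ( ( num ) - id ) * num * id $]
Step 5: shift +. Stack=[E +] ptr=2 lookahead=num remaining=[num / ( ( num ) - id ) * num * id $]
Step 6: shift num. Stack=[E + num] ptr=3 lookahead=/ remaining=[/ ( ( num ) - id ) * num * id $]
Step 7: reduce F->num. Stack=[E + F] ptr=3 lookahead=/ remaining=[/ ( ( num ) - id ) * num * id $]
Step 8: reduce T->F. Stack=[E + T] ptr=3 lookahead=/ remaining=[/ ( ( num ) - id ) * num * id $]
Step 9: shift /. Stack=[E + T /] ptr=4 lookahead=( remaining=[( ( num ) - id ) * num * id $]
Step 10: shift (. Stack=[E + T / (] ptr=5 lookahead=( remaining=[( num ) - id ) * num * id $]
Step 11: shift (. Stack=[E + T / ( (] ptr=6 lookahead=num remaining=[num ) - id ) * num * id $]
Step 12: shift num. Stack=[E + T / ( ( num] ptr=7 lookahead=) remaining=[) - id ) * num * id $]
Step 13: reduce F->num. Stack=[E + T / ( ( F] ptr=7 lookahead=) remaining=[) - id ) * num * id $]
Step 14: reduce T->F. Stack=[E + T / ( ( T] ptr=7 lookahead=) remaining=[) - id ) * num * id $]
Step 15: reduce E->T. Stack=[E + T / ( ( E] ptr=7 lookahead=) remaining=[) - id ) * num * id $]
Step 16: shift ). Stack=[E + T / ( ( E )] ptr=8 lookahead=- remaining=[- id ) * num * id $]
Step 17: reduce F->( E ). Stack=[E + T / ( F] ptr=8 lookahead=- remaining=[- id ) * num * id $]
Step 18: reduce T->F. Stack=[E + T / ( T] ptr=8 lookahead=- remaining=[- id ) * num * id $]
Step 19: reduce E->T. Stack=[E + T / ( E] ptr=8 lookahead=- remaining=[- id ) * num * id $]
Step 20: shift -. Stack=[E + T / ( E -] ptr=9 lookahead=id remaining=[id ) * num * id $]
Step 21: shift id. Stack=[E + T / ( E - id] ptr=10 lookahead=) remaining=[) * num * id $]
Step 22: reduce F->id. Stack=[E + T / ( E - F] ptr=10 lookahead=) remaining=[) * num * id $]
Step 23: reduce T->F. Stack=[E + T / ( E - T] ptr=10 lookahead=) remaining=[) * num * id $]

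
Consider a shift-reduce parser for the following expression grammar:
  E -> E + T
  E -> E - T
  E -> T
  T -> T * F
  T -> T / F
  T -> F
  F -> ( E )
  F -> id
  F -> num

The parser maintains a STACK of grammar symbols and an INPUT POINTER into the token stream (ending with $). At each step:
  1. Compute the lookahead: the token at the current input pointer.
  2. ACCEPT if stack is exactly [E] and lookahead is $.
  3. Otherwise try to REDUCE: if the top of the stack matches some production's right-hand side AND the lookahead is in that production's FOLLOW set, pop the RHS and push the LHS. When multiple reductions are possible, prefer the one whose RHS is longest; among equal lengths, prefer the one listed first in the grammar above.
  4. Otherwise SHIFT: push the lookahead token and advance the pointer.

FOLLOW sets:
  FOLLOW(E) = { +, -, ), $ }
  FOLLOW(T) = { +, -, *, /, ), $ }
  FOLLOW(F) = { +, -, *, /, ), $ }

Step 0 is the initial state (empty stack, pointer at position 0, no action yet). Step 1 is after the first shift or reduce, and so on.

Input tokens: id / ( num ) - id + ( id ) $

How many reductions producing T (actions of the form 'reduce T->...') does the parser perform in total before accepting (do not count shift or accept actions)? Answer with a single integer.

Answer: 6

Derivation:
Step 1: shift id. Stack=[id] ptr=1 lookahead=/ remaining=[/ ( num ) - id + ( id ) $]
Step 2: reduce F->id. Stack=[F] ptr=1 lookahead=/ remaining=[/ ( num ) - id + ( id ) $]
Step 3: reduce T->F. Stack=[T] ptr=1 lookahead=/ remaining=[/ ( num ) - id + ( id ) $]
Step 4: shift /. Stack=[T /] ptr=2 lookahead=( remaining=[( num ) - id + ( id ) $]
Step 5: shift (. Stack=[T / (] ptr=3 lookahead=num remaining=[num ) - id + ( id ) $]
Step 6: shift num. Stack=[T / ( num] ptr=4 lookahead=) remaining=[) - id + ( id ) $]
Step 7: reduce F->num. Stack=[T / ( F] ptr=4 lookahead=) remaining=[) - id + ( id ) $]
Step 8: reduce T->F. Stack=[T / ( T] ptr=4 lookahead=) remaining=[) - id + ( id ) $]
Step 9: reduce E->T. Stack=[T / ( E] ptr=4 lookahead=) remaining=[) - id + ( id ) $]
Step 10: shift ). Stack=[T / ( E )] ptr=5 lookahead=- remaining=[- id + ( id ) $]
Step 11: reduce F->( E ). Stack=[T / F] ptr=5 lookahead=- remaining=[- id + ( id ) $]
Step 12: reduce T->T / F. Stack=[T] ptr=5 lookahead=- remaining=[- id + ( id ) $]
Step 13: reduce E->T. Stack=[E] ptr=5 lookahead=- remaining=[- id + ( id ) $]
Step 14: shift -. Stack=[E -] ptr=6 lookahead=id remaining=[id + ( id ) $]
Step 15: shift id. Stack=[E - id] ptr=7 lookahead=+ remaining=[+ ( id ) $]
Step 16: reduce F->id. Stack=[E - F] ptr=7 lookahead=+ remaining=[+ ( id ) $]
Step 17: reduce T->F. Stack=[E - T] ptr=7 lookahead=+ remaining=[+ ( id ) $]
Step 18: reduce E->E - T. Stack=[E] ptr=7 lookahead=+ remaining=[+ ( id ) $]
Step 19: shift +. Stack=[E +] ptr=8 lookahead=( remaining=[( id ) $]
Step 20: shift (. Stack=[E + (] ptr=9 lookahead=id remaining=[id ) $]
Step 21: shift id. Stack=[E + ( id] ptr=10 lookahead=) remaining=[) $]
Step 22: reduce F->id. Stack=[E + ( F] ptr=10 lookahead=) remaining=[) $]
Step 23: reduce T->F. Stack=[E + ( T] ptr=10 lookahead=) remaining=[) $]
Step 24: reduce E->T. Stack=[E + ( E] ptr=10 lookahead=) remaining=[) $]
Step 25: shift ). Stack=[E + ( E )] ptr=11 lookahead=$ remaining=[$]
Step 26: reduce F->( E ). Stack=[E + F] ptr=11 lookahead=$ remaining=[$]
Step 27: reduce T->F. Stack=[E + T] ptr=11 lookahead=$ remaining=[$]
Step 28: reduce E->E + T. Stack=[E] ptr=11 lookahead=$ remaining=[$]
Step 29: accept. Stack=[E] ptr=11 lookahead=$ remaining=[$]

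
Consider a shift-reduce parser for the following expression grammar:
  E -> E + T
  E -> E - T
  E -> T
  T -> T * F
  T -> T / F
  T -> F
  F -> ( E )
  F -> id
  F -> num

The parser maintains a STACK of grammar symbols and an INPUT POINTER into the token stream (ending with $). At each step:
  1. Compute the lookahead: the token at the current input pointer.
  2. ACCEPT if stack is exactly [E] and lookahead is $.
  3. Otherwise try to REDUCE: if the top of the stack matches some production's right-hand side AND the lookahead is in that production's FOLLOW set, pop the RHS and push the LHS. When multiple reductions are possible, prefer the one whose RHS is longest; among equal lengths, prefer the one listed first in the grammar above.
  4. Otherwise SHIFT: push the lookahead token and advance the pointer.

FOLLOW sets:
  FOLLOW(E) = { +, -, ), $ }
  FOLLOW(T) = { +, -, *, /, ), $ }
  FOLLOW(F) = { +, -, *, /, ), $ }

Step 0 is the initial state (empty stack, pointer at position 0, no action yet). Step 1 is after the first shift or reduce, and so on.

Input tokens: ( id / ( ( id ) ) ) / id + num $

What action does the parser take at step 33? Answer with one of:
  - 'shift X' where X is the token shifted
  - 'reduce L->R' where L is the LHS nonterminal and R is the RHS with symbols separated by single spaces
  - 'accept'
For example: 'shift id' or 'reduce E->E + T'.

Answer: accept

Derivation:
Step 1: shift (. Stack=[(] ptr=1 lookahead=id remaining=[id / ( ( id ) ) ) / id + num $]
Step 2: shift id. Stack=[( id] ptr=2 lookahead=/ remaining=[/ ( ( id ) ) ) / id + num $]
Step 3: reduce F->id. Stack=[( F] ptr=2 lookahead=/ remaining=[/ ( ( id ) ) ) / id + num $]
Step 4: reduce T->F. Stack=[( T] ptr=2 lookahead=/ remaining=[/ ( ( id ) ) ) / id + num $]
Step 5: shift /. Stack=[( T /] ptr=3 lookahead=( remaining=[( ( id ) ) ) / id + num $]
Step 6: shift (. Stack=[( T / (] ptr=4 lookahead=( remaining=[( id ) ) ) / id + num $]
Step 7: shift (. Stack=[( T / ( (] ptr=5 lookahead=id remaining=[id ) ) ) / id + num $]
Step 8: shift id. Stack=[( T / ( ( id] ptr=6 lookahead=) remaining=[) ) ) / id + num $]
Step 9: reduce F->id. Stack=[( T / ( ( F] ptr=6 lookahead=) remaining=[) ) ) / id + num $]
Step 10: reduce T->F. Stack=[( T / ( ( T] ptr=6 lookahead=) remaining=[) ) ) / id + num $]
Step 11: reduce E->T. Stack=[( T / ( ( E] ptr=6 lookahead=) remaining=[) ) ) / id + num $]
Step 12: shift ). Stack=[( T / ( ( E )] ptr=7 lookahead=) remaining=[) ) / id + num $]
Step 13: reduce F->( E ). Stack=[( T / ( F] ptr=7 lookahead=) remaining=[) ) / id + num $]
Step 14: reduce T->F. Stack=[( T / ( T] ptr=7 lookahead=) remaining=[) ) / id + num $]
Step 15: reduce E->T. Stack=[( T / ( E] ptr=7 lookahead=) remaining=[) ) / id + num $]
Step 16: shift ). Stack=[( T / ( E )] ptr=8 lookahead=) remaining=[) / id + num $]
Step 17: reduce F->( E ). Stack=[( T / F] ptr=8 lookahead=) remaining=[) / id + num $]
Step 18: reduce T->T / F. Stack=[( T] ptr=8 lookahead=) remaining=[) / id + num $]
Step 19: reduce E->T. Stack=[( E] ptr=8 lookahead=) remaining=[) / id + num $]
Step 20: shift ). Stack=[( E )] ptr=9 lookahead=/ remaining=[/ id + num $]
Step 21: reduce F->( E ). Stack=[F] ptr=9 lookahead=/ remaining=[/ id + num $]
Step 22: reduce T->F. Stack=[T] ptr=9 lookahead=/ remaining=[/ id + num $]
Step 23: shift /. Stack=[T /] ptr=10 lookahead=id remaining=[id + num $]
Step 24: shift id. Stack=[T / id] ptr=11 lookahead=+ remaining=[+ num $]
Step 25: reduce F->id. Stack=[T / F] ptr=11 lookahead=+ remaining=[+ num $]
Step 26: reduce T->T / F. Stack=[T] ptr=11 lookahead=+ remaining=[+ num $]
Step 27: reduce E->T. Stack=[E] ptr=11 lookahead=+ remaining=[+ num $]
Step 28: shift +. Stack=[E +] ptr=12 lookahead=num remaining=[num $]
Step 29: shift num. Stack=[E + num] ptr=13 lookahead=$ remaining=[$]
Step 30: reduce F->num. Stack=[E + F] ptr=13 lookahead=$ remaining=[$]
Step 31: reduce T->F. Stack=[E + T] ptr=13 lookahead=$ remaining=[$]
Step 32: reduce E->E + T. Stack=[E] ptr=13 lookahead=$ remaining=[$]
Step 33: accept. Stack=[E] ptr=13 lookahead=$ remaining=[$]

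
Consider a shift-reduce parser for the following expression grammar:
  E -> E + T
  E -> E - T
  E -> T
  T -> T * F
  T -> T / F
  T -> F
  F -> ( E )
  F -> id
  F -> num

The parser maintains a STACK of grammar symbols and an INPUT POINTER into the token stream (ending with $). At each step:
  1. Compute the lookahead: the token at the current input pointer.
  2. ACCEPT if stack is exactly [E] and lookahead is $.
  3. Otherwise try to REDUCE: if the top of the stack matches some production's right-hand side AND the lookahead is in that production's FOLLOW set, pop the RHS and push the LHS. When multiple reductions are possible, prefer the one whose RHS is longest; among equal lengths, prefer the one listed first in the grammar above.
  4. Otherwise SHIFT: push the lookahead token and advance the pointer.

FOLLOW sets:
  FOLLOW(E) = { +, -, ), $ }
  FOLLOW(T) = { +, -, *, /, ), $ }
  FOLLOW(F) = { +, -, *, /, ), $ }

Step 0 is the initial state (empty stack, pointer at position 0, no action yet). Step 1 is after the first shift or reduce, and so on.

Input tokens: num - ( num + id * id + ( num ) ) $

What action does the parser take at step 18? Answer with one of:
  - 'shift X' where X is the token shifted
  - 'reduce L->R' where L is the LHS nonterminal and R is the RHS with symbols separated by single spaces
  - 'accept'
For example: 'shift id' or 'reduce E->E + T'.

Step 1: shift num. Stack=[num] ptr=1 lookahead=- remaining=[- ( num + id * id + ( num ) ) $]
Step 2: reduce F->num. Stack=[F] ptr=1 lookahead=- remaining=[- ( num + id * id + ( num ) ) $]
Step 3: reduce T->F. Stack=[T] ptr=1 lookahead=- remaining=[- ( num + id * id + ( num ) ) $]
Step 4: reduce E->T. Stack=[E] ptr=1 lookahead=- remaining=[- ( num + id * id + ( num ) ) $]
Step 5: shift -. Stack=[E -] ptr=2 lookahead=( remaining=[( num + id * id + ( num ) ) $]
Step 6: shift (. Stack=[E - (] ptr=3 lookahead=num remaining=[num + id * id + ( num ) ) $]
Step 7: shift num. Stack=[E - ( num] ptr=4 lookahead=+ remaining=[+ id * id + ( num ) ) $]
Step 8: reduce F->num. Stack=[E - ( F] ptr=4 lookahead=+ remaining=[+ id * id + ( num ) ) $]
Step 9: reduce T->F. Stack=[E - ( T] ptr=4 lookahead=+ remaining=[+ id * id + ( num ) ) $]
Step 10: reduce E->T. Stack=[E - ( E] ptr=4 lookahead=+ remaining=[+ id * id + ( num ) ) $]
Step 11: shift +. Stack=[E - ( E +] ptr=5 lookahead=id remaining=[id * id + ( num ) ) $]
Step 12: shift id. Stack=[E - ( E + id] ptr=6 lookahead=* remaining=[* id + ( num ) ) $]
Step 13: reduce F->id. Stack=[E - ( E + F] ptr=6 lookahead=* remaining=[* id + ( num ) ) $]
Step 14: reduce T->F. Stack=[E - ( E + T] ptr=6 lookahead=* remaining=[* id + ( num ) ) $]
Step 15: shift *. Stack=[E - ( E + T *] ptr=7 lookahead=id remaining=[id + ( num ) ) $]
Step 16: shift id. Stack=[E - ( E + T * id] ptr=8 lookahead=+ remaining=[+ ( num ) ) $]
Step 17: reduce F->id. Stack=[E - ( E + T * F] ptr=8 lookahead=+ remaining=[+ ( num ) ) $]
Step 18: reduce T->T * F. Stack=[E - ( E + T] ptr=8 lookahead=+ remaining=[+ ( num ) ) $]

Answer: reduce T->T * F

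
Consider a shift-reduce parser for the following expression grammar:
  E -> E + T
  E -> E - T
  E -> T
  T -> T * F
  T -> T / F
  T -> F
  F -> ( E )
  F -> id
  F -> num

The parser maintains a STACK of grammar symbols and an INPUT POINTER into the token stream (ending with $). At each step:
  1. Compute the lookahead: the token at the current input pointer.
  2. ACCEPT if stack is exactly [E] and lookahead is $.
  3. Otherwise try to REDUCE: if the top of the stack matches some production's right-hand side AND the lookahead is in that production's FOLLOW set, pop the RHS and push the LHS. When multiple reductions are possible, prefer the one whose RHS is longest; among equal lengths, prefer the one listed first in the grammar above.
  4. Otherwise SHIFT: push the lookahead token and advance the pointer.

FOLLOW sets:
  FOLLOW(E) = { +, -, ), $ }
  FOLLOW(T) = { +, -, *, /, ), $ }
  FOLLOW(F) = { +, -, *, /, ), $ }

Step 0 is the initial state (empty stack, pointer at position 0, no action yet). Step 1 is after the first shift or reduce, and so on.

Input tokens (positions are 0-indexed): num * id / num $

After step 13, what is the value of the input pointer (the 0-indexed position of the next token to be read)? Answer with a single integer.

Step 1: shift num. Stack=[num] ptr=1 lookahead=* remaining=[* id / num $]
Step 2: reduce F->num. Stack=[F] ptr=1 lookahead=* remaining=[* id / num $]
Step 3: reduce T->F. Stack=[T] ptr=1 lookahead=* remaining=[* id / num $]
Step 4: shift *. Stack=[T *] ptr=2 lookahead=id remaining=[id / num $]
Step 5: shift id. Stack=[T * id] ptr=3 lookahead=/ remaining=[/ num $]
Step 6: reduce F->id. Stack=[T * F] ptr=3 lookahead=/ remaining=[/ num $]
Step 7: reduce T->T * F. Stack=[T] ptr=3 lookahead=/ remaining=[/ num $]
Step 8: shift /. Stack=[T /] ptr=4 lookahead=num remaining=[num $]
Step 9: shift num. Stack=[T / num] ptr=5 lookahead=$ remaining=[$]
Step 10: reduce F->num. Stack=[T / F] ptr=5 lookahead=$ remaining=[$]
Step 11: reduce T->T / F. Stack=[T] ptr=5 lookahead=$ remaining=[$]
Step 12: reduce E->T. Stack=[E] ptr=5 lookahead=$ remaining=[$]
Step 13: accept. Stack=[E] ptr=5 lookahead=$ remaining=[$]

Answer: 5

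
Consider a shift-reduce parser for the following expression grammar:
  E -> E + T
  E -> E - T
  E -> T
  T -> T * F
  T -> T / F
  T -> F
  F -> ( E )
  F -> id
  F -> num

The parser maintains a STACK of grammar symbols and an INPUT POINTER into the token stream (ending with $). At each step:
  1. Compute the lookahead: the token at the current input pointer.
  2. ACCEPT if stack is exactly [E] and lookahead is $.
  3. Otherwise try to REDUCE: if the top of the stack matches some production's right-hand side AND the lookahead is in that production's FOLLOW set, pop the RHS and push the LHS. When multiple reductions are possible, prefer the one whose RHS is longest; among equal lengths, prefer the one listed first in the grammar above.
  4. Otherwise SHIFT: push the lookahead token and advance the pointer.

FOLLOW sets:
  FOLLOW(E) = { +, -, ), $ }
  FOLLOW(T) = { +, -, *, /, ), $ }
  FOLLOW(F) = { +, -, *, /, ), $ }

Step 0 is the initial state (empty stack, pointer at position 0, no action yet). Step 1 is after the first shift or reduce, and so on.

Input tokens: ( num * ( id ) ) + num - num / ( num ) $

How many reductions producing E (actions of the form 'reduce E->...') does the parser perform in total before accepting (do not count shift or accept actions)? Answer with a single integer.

Answer: 6

Derivation:
Step 1: shift (. Stack=[(] ptr=1 lookahead=num remaining=[num * ( id ) ) + num - num / ( num ) $]
Step 2: shift num. Stack=[( num] ptr=2 lookahead=* remaining=[* ( id ) ) + num - num / ( num ) $]
Step 3: reduce F->num. Stack=[( F] ptr=2 lookahead=* remaining=[* ( id ) ) + num - num / ( num ) $]
Step 4: reduce T->F. Stack=[( T] ptr=2 lookahead=* remaining=[* ( id ) ) + num - num / ( num ) $]
Step 5: shift *. Stack=[( T *] ptr=3 lookahead=( remaining=[( id ) ) + num - num / ( num ) $]
Step 6: shift (. Stack=[( T * (] ptr=4 lookahead=id remaining=[id ) ) + num - num / ( num ) $]
Step 7: shift id. Stack=[( T * ( id] ptr=5 lookahead=) remaining=[) ) + num - num / ( num ) $]
Step 8: reduce F->id. Stack=[( T * ( F] ptr=5 lookahead=) remaining=[) ) + num - num / ( num ) $]
Step 9: reduce T->F. Stack=[( T * ( T] ptr=5 lookahead=) remaining=[) ) + num - num / ( num ) $]
Step 10: reduce E->T. Stack=[( T * ( E] ptr=5 lookahead=) remaining=[) ) + num - num / ( num ) $]
Step 11: shift ). Stack=[( T * ( E )] ptr=6 lookahead=) remaining=[) + num - num / ( num ) $]
Step 12: reduce F->( E ). Stack=[( T * F] ptr=6 lookahead=) remaining=[) + num - num / ( num ) $]
Step 13: reduce T->T * F. Stack=[( T] ptr=6 lookahead=) remaining=[) + num - num / ( num ) $]
Step 14: reduce E->T. Stack=[( E] ptr=6 lookahead=) remaining=[) + num - num / ( num ) $]
Step 15: shift ). Stack=[( E )] ptr=7 lookahead=+ remaining=[+ num - num / ( num ) $]
Step 16: reduce F->( E ). Stack=[F] ptr=7 lookahead=+ remaining=[+ num - num / ( num ) $]
Step 17: reduce T->F. Stack=[T] ptr=7 lookahead=+ remaining=[+ num - num / ( num ) $]
Step 18: reduce E->T. Stack=[E] ptr=7 lookahead=+ remaining=[+ num - num / ( num ) $]
Step 19: shift +. Stack=[E +] ptr=8 lookahead=num remaining=[num - num / ( num ) $]
Step 20: shift num. Stack=[E + num] ptr=9 lookahead=- remaining=[- num / ( num ) $]
Step 21: reduce F->num. Stack=[E + F] ptr=9 lookahead=- remaining=[- num / ( num ) $]
Step 22: reduce T->F. Stack=[E + T] ptr=9 lookahead=- remaining=[- num / ( num ) $]
Step 23: reduce E->E + T. Stack=[E] ptr=9 lookahead=- remaining=[- num / ( num ) $]
Step 24: shift -. Stack=[E -] ptr=10 lookahead=num remaining=[num / ( num ) $]
Step 25: shift num. Stack=[E - num] ptr=11 lookahead=/ remaining=[/ ( num ) $]
Step 26: reduce F->num. Stack=[E - F] ptr=11 lookahead=/ remaining=[/ ( num ) $]
Step 27: reduce T->F. Stack=[E - T] ptr=11 lookahead=/ remaining=[/ ( num ) $]
Step 28: shift /. Stack=[E - T /] ptr=12 lookahead=( remaining=[( num ) $]
Step 29: shift (. Stack=[E - T / (] ptr=13 lookahead=num remaining=[num ) $]
Step 30: shift num. Stack=[E - T / ( num] ptr=14 lookahead=) remaining=[) $]
Step 31: reduce F->num. Stack=[E - T / ( F] ptr=14 lookahead=) remaining=[) $]
Step 32: reduce T->F. Stack=[E - T / ( T] ptr=14 lookahead=) remaining=[) $]
Step 33: reduce E->T. Stack=[E - T / ( E] ptr=14 lookahead=) remaining=[) $]
Step 34: shift ). Stack=[E - T / ( E )] ptr=15 lookahead=$ remaining=[$]
Step 35: reduce F->( E ). Stack=[E - T / F] ptr=15 lookahead=$ remaining=[$]
Step 36: reduce T->T / F. Stack=[E - T] ptr=15 lookahead=$ remaining=[$]
Step 37: reduce E->E - T. Stack=[E] ptr=15 lookahead=$ remaining=[$]
Step 38: accept. Stack=[E] ptr=15 lookahead=$ remaining=[$]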